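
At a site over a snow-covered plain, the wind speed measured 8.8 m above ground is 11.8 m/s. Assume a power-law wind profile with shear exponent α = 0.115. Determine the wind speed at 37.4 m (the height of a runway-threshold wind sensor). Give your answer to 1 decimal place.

13.9 m/s

Power-law profile: V₂ = V₁ · (z₂/z₁)^α
V₂ = 11.8 × (37.4/8.8)^0.115 = 11.8 × (4.2500)^0.115
    = 11.8 × 1.1810 = 13.9363 m/s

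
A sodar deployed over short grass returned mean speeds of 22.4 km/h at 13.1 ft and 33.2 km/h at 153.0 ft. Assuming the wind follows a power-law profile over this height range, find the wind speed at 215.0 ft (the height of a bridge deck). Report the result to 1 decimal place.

First find α: α = ln(V₂/V₁)/ln(z₂/z₁) = ln(33.2/22.4)/ln(153.0/13.1) = 0.39349/2.45783 = 0.1601
Extrapolate from 153.0 ft to 215.0 ft: V₃ = 33.2 × (215.0/153.0)^0.1601 = 33.2 × 1.0560 = 35.0584 km/h

35.1 km/h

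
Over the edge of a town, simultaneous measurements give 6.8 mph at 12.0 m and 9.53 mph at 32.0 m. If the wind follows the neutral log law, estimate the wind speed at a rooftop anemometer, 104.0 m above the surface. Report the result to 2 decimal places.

Log law: V ∝ ln(z/z₀). From the pair, with r = V₁/V₂ = 0.71354,
ln z₀ = (ln z₁ − r·ln z₂)/(1 − r) = (2.4849 − 0.71354×3.4657)/0.28646 = 0.0418 → z₀ = 1.043 m
V₃ = V₁ · ln(z₃/z₀)/ln(z₁/z₀) = 6.8 × 4.6026/2.4431 = 12.8106 mph

12.81 mph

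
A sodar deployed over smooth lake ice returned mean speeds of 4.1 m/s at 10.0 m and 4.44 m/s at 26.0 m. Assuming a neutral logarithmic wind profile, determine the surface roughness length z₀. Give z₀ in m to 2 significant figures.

z₀ ≈ 0.000099 m

Log law: V(z) ∝ ln(z/z₀). With r = V₁/V₂ = 4.1/4.44 = 0.92342,
r · ln(z₂/z₀) = ln(z₁/z₀) ⇒ ln z₀ = (ln z₁ − r·ln z₂)/(1 − r)
ln z₀ = (2.30259 − 0.92342×3.25810) / 0.07658 = -9.2198
z₀ = exp(-9.2198) = 0.00009906 m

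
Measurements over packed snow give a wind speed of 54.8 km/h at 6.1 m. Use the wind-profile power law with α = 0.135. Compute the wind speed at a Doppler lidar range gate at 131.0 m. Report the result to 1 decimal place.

Power-law profile: V₂ = V₁ · (z₂/z₁)^α
V₂ = 54.8 × (131.0/6.1)^0.135 = 54.8 × (21.4754)^0.135
    = 54.8 × 1.5129 = 82.9073 km/h

82.9 km/h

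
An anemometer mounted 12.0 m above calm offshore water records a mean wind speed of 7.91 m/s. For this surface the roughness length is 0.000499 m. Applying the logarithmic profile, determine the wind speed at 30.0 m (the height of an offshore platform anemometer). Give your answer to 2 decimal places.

8.63 m/s

Log law: V(z) ∝ ln(z/z₀), so V₂/V₁ = ln(z₂/z₀) / ln(z₁/z₀).
ln(30.0/0.000499) = 11.0041, ln(12.0/0.000499) = 10.0878
V₂ = 7.91 × 11.0041/10.0878 = 7.91 × 1.0908 = 8.6285 m/s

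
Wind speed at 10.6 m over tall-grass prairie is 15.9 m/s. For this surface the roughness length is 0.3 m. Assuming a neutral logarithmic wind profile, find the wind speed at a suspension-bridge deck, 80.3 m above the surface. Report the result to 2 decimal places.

Log law: V(z) ∝ ln(z/z₀), so V₂/V₁ = ln(z₂/z₀) / ln(z₁/z₀).
ln(80.3/0.3) = 5.5897, ln(10.6/0.3) = 3.5648
V₂ = 15.9 × 5.5897/3.5648 = 15.9 × 1.5680 = 24.9316 m/s

24.93 m/s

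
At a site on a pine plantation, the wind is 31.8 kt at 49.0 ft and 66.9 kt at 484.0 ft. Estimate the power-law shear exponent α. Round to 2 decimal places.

Power law: V₂/V₁ = (z₂/z₁)^α ⇒ α = ln(V₂/V₁) / ln(z₂/z₁)
α = ln(66.9/31.8) / ln(484.0/49.0) = ln(2.1038) / ln(9.8776)
  = 0.74373 / 2.29026 = 0.32474

α ≈ 0.32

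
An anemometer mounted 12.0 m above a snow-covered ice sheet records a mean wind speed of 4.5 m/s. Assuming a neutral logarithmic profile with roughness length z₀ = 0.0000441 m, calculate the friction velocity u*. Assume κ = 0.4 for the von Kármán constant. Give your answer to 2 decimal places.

u* ≈ 0.14 m/s

Log law: V(z) = (u*/κ) · ln(z/z₀) ⇒ u* = κ · V / ln(z/z₀)
u* = 0.4 × 4.5 / ln(12.0/0.0000441) = 0.4 × 4.5 / 12.5140
   = 1.8000 / 12.5140 = 0.1438 m/s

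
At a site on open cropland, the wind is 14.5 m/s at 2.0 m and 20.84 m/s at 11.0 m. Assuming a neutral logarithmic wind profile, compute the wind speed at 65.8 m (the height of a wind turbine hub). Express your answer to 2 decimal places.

27.49 m/s

Log law: V ∝ ln(z/z₀). From the pair, with r = V₁/V₂ = 0.69578,
ln z₀ = (ln z₁ − r·ln z₂)/(1 − r) = (0.6931 − 0.69578×2.3979)/0.30422 = -3.2057 → z₀ = 0.04053 m
V₃ = V₁ · ln(z₃/z₀)/ln(z₁/z₀) = 14.5 × 7.3923/3.8989 = 27.4923 m/s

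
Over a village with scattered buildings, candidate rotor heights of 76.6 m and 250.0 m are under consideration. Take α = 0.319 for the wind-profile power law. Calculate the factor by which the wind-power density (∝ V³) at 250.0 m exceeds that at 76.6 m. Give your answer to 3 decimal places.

Speed ratio: V_B/V_A = (z_B/z_A)^α = (250.0/76.6)^0.319 = (3.2637)^0.319 = 1.45839
Power-density ratio: P_B/P_A = (V_B/V_A)³ = (1.45839)³ = 3.10186

3.102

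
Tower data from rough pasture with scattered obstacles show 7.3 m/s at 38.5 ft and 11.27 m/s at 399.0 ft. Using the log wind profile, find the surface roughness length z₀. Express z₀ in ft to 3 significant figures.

Log law: V(z) ∝ ln(z/z₀). With r = V₁/V₂ = 7.3/11.27 = 0.64774,
r · ln(z₂/z₀) = ln(z₁/z₀) ⇒ ln z₀ = (ln z₁ − r·ln z₂)/(1 − r)
ln z₀ = (3.65066 − 0.64774×5.98896) / 0.35226 = -0.6490
z₀ = exp(-0.6490) = 0.5226 ft

z₀ ≈ 0.523 ft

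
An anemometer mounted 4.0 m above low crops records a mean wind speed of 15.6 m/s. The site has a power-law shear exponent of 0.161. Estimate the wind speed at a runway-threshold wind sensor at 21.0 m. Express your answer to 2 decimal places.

Power-law profile: V₂ = V₁ · (z₂/z₁)^α
V₂ = 15.6 × (21.0/4.0)^0.161 = 15.6 × (5.2500)^0.161
    = 15.6 × 1.3060 = 20.3737 m/s

20.37 m/s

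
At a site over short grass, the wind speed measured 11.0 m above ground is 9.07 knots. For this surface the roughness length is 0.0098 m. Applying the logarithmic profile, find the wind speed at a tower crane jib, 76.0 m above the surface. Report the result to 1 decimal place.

11.6 knots

Log law: V(z) ∝ ln(z/z₀), so V₂/V₁ = ln(z₂/z₀) / ln(z₁/z₀).
ln(76.0/0.0098) = 8.9561, ln(11.0/0.0098) = 7.0233
V₂ = 9.07 × 8.9561/7.0233 = 9.07 × 1.2752 = 11.5661 knots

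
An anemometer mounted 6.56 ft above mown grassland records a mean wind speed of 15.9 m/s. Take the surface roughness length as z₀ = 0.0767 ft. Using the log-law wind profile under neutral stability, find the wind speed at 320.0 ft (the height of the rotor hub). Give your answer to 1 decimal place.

29.8 m/s

Log law: V(z) ∝ ln(z/z₀), so V₂/V₁ = ln(z₂/z₀) / ln(z₁/z₀).
ln(320.0/0.0767) = 8.3362, ln(6.56/0.0767) = 4.4488
V₂ = 15.9 × 8.3362/4.4488 = 15.9 × 1.8738 = 29.7932 m/s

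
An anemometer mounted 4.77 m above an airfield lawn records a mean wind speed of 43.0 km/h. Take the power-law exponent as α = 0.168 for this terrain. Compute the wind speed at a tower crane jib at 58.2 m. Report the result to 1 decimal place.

65.5 km/h

Power-law profile: V₂ = V₁ · (z₂/z₁)^α
V₂ = 43.0 × (58.2/4.77)^0.168 = 43.0 × (12.2013)^0.168
    = 43.0 × 1.5224 = 65.4613 km/h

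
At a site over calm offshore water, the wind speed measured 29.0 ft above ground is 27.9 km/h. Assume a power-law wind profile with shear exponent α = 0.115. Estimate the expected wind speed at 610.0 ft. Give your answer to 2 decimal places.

Power-law profile: V₂ = V₁ · (z₂/z₁)^α
V₂ = 27.9 × (610.0/29.0)^0.115 = 27.9 × (21.0345)^0.115
    = 27.9 × 1.4195 = 39.6042 km/h

39.60 km/h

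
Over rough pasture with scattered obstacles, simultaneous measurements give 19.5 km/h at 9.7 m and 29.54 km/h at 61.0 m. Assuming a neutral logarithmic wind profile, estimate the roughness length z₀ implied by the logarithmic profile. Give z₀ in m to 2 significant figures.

Log law: V(z) ∝ ln(z/z₀). With r = V₁/V₂ = 19.5/29.54 = 0.66012,
r · ln(z₂/z₀) = ln(z₁/z₀) ⇒ ln z₀ = (ln z₁ − r·ln z₂)/(1 − r)
ln z₀ = (2.27213 − 0.66012×4.11087) / 0.33988 = -1.2991
z₀ = exp(-1.2991) = 0.2728 m

z₀ ≈ 0.27 m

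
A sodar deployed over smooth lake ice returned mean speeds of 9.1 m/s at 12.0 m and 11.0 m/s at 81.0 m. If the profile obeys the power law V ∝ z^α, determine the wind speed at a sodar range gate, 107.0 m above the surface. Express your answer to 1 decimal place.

First find α: α = ln(V₂/V₁)/ln(z₂/z₁) = ln(11.0/9.1)/ln(81.0/12.0) = 0.18962/1.90954 = 0.0993
Extrapolate from 81.0 m to 107.0 m: V₃ = 11.0 × (107.0/81.0)^0.0993 = 11.0 × 1.0280 = 11.3083 m/s

11.3 m/s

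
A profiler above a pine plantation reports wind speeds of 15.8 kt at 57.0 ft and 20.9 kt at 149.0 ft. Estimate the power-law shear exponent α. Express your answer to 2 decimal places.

Power law: V₂/V₁ = (z₂/z₁)^α ⇒ α = ln(V₂/V₁) / ln(z₂/z₁)
α = ln(20.9/15.8) / ln(149.0/57.0) = ln(1.3228) / ln(2.6140)
  = 0.27974 / 0.96090 = 0.29112

α ≈ 0.29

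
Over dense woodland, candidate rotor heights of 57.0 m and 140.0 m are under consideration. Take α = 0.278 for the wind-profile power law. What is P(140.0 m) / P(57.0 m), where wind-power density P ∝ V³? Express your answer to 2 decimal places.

2.12

Speed ratio: V_B/V_A = (z_B/z_A)^α = (140.0/57.0)^0.278 = (2.4561)^0.278 = 1.28378
Power-density ratio: P_B/P_A = (V_B/V_A)³ = (1.28378)³ = 2.11578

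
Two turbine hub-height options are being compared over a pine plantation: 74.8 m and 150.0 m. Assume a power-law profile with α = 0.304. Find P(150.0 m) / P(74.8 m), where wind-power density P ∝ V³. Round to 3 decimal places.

Speed ratio: V_B/V_A = (z_B/z_A)^α = (150.0/74.8)^0.304 = (2.0053)^0.304 = 1.23557
Power-density ratio: P_B/P_A = (V_B/V_A)³ = (1.23557)³ = 1.88624

1.886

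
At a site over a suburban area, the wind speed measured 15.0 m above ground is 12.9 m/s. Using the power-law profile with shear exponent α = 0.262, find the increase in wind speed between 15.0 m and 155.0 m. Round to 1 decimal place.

Power law: V₂ = V₁ · (z₂/z₁)^α = 12.9 × (10.3333)^0.262 = 23.7860 m/s
ΔV = 23.7860 − 12.9 = 10.8860 m/s

10.9 m/s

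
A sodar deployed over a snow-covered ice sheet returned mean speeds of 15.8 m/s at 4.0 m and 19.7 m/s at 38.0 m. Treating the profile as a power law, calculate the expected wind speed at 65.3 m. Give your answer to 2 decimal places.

First find α: α = ln(V₂/V₁)/ln(z₂/z₁) = ln(19.7/15.8)/ln(38.0/4.0) = 0.22061/2.25129 = 0.0980
Extrapolate from 38.0 m to 65.3 m: V₃ = 19.7 × (65.3/38.0)^0.0980 = 19.7 × 1.0545 = 20.7734 m/s

20.77 m/s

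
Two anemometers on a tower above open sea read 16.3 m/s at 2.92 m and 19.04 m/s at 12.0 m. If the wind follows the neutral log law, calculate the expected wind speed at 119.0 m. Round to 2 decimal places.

Log law: V ∝ ln(z/z₀). From the pair, with r = V₁/V₂ = 0.85609,
ln z₀ = (ln z₁ − r·ln z₂)/(1 − r) = (1.0716 − 0.85609×2.4849)/0.14391 = -7.3361 → z₀ = 0.0006516 m
V₃ = V₁ · ln(z₃/z₀)/ln(z₁/z₀) = 16.3 × 12.1153/8.4077 = 23.4878 m/s

23.49 m/s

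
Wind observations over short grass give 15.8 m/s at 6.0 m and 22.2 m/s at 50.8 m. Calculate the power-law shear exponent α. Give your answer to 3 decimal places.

α ≈ 0.159

Power law: V₂/V₁ = (z₂/z₁)^α ⇒ α = ln(V₂/V₁) / ln(z₂/z₁)
α = ln(22.2/15.8) / ln(50.8/6.0) = ln(1.4051) / ln(8.4667)
  = 0.34008 / 2.13614 = 0.15920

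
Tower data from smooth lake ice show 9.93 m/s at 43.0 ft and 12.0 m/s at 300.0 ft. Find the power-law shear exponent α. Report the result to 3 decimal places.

α ≈ 0.097

Power law: V₂/V₁ = (z₂/z₁)^α ⇒ α = ln(V₂/V₁) / ln(z₂/z₁)
α = ln(12.0/9.93) / ln(300.0/43.0) = ln(1.2085) / ln(6.9767)
  = 0.18935 / 1.94258 = 0.09747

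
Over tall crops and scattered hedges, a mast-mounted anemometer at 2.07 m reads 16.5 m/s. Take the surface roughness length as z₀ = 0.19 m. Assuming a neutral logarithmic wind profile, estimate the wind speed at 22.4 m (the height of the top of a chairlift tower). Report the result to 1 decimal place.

Log law: V(z) ∝ ln(z/z₀), so V₂/V₁ = ln(z₂/z₀) / ln(z₁/z₀).
ln(22.4/0.19) = 4.7698, ln(2.07/0.19) = 2.3883
V₂ = 16.5 × 4.7698/2.3883 = 16.5 × 1.9972 = 32.9532 m/s

33.0 m/s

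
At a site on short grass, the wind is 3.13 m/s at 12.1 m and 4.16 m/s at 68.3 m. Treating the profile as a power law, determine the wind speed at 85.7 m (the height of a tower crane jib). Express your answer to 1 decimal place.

First find α: α = ln(V₂/V₁)/ln(z₂/z₁) = ln(4.16/3.13)/ln(68.3/12.1) = 0.28448/1.73070 = 0.1644
Extrapolate from 68.3 m to 85.7 m: V₃ = 4.16 × (85.7/68.3)^0.1644 = 4.16 × 1.0380 = 4.3181 m/s

4.3 m/s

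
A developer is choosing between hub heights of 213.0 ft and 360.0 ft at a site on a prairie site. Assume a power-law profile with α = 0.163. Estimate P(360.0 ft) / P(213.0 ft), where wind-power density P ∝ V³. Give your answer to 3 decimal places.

Speed ratio: V_B/V_A = (z_B/z_A)^α = (360.0/213.0)^0.163 = (1.6901)^0.163 = 1.08931
Power-density ratio: P_B/P_A = (V_B/V_A)³ = (1.08931)³ = 1.29257

1.293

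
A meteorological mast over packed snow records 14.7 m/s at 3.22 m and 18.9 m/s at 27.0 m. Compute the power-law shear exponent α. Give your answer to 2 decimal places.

α ≈ 0.12

Power law: V₂/V₁ = (z₂/z₁)^α ⇒ α = ln(V₂/V₁) / ln(z₂/z₁)
α = ln(18.9/14.7) / ln(27.0/3.22) = ln(1.2857) / ln(8.3851)
  = 0.25131 / 2.12646 = 0.11818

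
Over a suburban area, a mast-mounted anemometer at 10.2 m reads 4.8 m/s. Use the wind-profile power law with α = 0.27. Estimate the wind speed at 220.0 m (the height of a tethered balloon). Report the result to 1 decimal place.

Power-law profile: V₂ = V₁ · (z₂/z₁)^α
V₂ = 4.8 × (220.0/10.2)^0.27 = 4.8 × (21.5686)^0.27
    = 4.8 × 2.2916 = 10.9995 m/s

11.0 m/s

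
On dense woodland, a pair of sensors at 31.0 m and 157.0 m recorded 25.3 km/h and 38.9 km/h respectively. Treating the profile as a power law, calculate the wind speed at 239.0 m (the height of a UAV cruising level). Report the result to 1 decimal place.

43.5 km/h

First find α: α = ln(V₂/V₁)/ln(z₂/z₁) = ln(38.9/25.3)/ln(157.0/31.0) = 0.43019/1.62226 = 0.2652
Extrapolate from 157.0 m to 239.0 m: V₃ = 38.9 × (239.0/157.0)^0.2652 = 38.9 × 1.1179 = 43.4855 km/h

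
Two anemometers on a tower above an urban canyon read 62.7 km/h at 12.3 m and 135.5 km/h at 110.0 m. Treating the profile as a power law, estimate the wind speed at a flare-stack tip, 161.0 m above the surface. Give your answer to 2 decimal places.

154.93 km/h

First find α: α = ln(V₂/V₁)/ln(z₂/z₁) = ln(135.5/62.7)/ln(110.0/12.3) = 0.77061/2.19088 = 0.3517
Extrapolate from 110.0 m to 161.0 m: V₃ = 135.5 × (161.0/110.0)^0.3517 = 135.5 × 1.1434 = 154.9273 km/h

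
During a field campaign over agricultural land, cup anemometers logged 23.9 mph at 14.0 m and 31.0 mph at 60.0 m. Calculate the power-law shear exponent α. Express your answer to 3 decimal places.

Power law: V₂/V₁ = (z₂/z₁)^α ⇒ α = ln(V₂/V₁) / ln(z₂/z₁)
α = ln(31.0/23.9) / ln(60.0/14.0) = ln(1.2971) / ln(4.2857)
  = 0.26011 / 1.45529 = 0.17873

α ≈ 0.179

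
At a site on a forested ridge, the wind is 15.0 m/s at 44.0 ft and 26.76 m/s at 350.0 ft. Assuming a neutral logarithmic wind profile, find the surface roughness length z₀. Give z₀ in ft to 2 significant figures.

Log law: V(z) ∝ ln(z/z₀). With r = V₁/V₂ = 15.0/26.76 = 0.56054,
r · ln(z₂/z₀) = ln(z₁/z₀) ⇒ ln z₀ = (ln z₁ − r·ln z₂)/(1 − r)
ln z₀ = (3.78419 − 0.56054×5.85793) / 0.43946 = 1.1391
z₀ = exp(1.1391) = 3.124 ft

z₀ ≈ 3.1 ft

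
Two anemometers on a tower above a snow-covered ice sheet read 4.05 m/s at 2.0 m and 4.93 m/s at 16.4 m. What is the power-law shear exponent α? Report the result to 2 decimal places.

Power law: V₂/V₁ = (z₂/z₁)^α ⇒ α = ln(V₂/V₁) / ln(z₂/z₁)
α = ln(4.93/4.05) / ln(16.4/2.0) = ln(1.2173) / ln(8.2000)
  = 0.19662 / 2.10413 = 0.09345

α ≈ 0.09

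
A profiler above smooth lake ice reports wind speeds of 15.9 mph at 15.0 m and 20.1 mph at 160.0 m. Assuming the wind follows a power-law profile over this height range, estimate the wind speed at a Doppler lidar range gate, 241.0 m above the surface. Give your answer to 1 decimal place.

20.9 mph

First find α: α = ln(V₂/V₁)/ln(z₂/z₁) = ln(20.1/15.9)/ln(160.0/15.0) = 0.23440/2.36712 = 0.0990
Extrapolate from 160.0 m to 241.0 m: V₃ = 20.1 × (241.0/160.0)^0.0990 = 20.1 × 1.0414 = 20.9321 mph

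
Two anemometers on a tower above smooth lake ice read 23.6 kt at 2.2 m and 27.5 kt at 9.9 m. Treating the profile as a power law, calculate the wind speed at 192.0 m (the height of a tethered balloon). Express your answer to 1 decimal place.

First find α: α = ln(V₂/V₁)/ln(z₂/z₁) = ln(27.5/23.6)/ln(9.9/2.2) = 0.15294/1.50408 = 0.1017
Extrapolate from 9.9 m to 192.0 m: V₃ = 27.5 × (192.0/9.9)^0.1017 = 27.5 × 1.3519 = 37.1763 kt

37.2 kt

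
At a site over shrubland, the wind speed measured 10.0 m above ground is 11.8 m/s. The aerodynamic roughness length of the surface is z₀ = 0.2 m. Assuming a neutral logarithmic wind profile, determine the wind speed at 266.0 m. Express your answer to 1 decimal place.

21.7 m/s

Log law: V(z) ∝ ln(z/z₀), so V₂/V₁ = ln(z₂/z₀) / ln(z₁/z₀).
ln(266.0/0.2) = 7.1929, ln(10.0/0.2) = 3.9120
V₂ = 11.8 × 7.1929/3.9120 = 11.8 × 1.8387 = 21.6964 m/s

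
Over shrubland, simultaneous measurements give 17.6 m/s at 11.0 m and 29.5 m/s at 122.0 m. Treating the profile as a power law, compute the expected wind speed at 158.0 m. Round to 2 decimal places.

First find α: α = ln(V₂/V₁)/ln(z₂/z₁) = ln(29.5/17.6)/ln(122.0/11.0) = 0.51649/2.40613 = 0.2147
Extrapolate from 122.0 m to 158.0 m: V₃ = 29.5 × (158.0/122.0)^0.2147 = 29.5 × 1.0571 = 31.1837 m/s

31.18 m/s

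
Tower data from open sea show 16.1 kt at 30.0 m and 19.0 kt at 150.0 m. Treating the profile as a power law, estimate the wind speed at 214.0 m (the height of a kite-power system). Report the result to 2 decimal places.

19.71 kt

First find α: α = ln(V₂/V₁)/ln(z₂/z₁) = ln(19.0/16.1)/ln(150.0/30.0) = 0.16562/1.60944 = 0.1029
Extrapolate from 150.0 m to 214.0 m: V₃ = 19.0 × (214.0/150.0)^0.1029 = 19.0 × 1.0372 = 19.7076 kt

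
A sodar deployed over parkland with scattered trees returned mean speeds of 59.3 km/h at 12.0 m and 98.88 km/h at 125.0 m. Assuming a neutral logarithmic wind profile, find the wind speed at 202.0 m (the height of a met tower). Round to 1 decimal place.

107.0 km/h

Log law: V ∝ ln(z/z₀). From the pair, with r = V₁/V₂ = 0.59972,
ln z₀ = (ln z₁ − r·ln z₂)/(1 − r) = (2.4849 − 0.59972×4.8283)/0.40028 = -1.0261 → z₀ = 0.3584 m
V₃ = V₁ · ln(z₃/z₀)/ln(z₁/z₀) = 59.3 × 6.3343/3.5110 = 106.9864 km/h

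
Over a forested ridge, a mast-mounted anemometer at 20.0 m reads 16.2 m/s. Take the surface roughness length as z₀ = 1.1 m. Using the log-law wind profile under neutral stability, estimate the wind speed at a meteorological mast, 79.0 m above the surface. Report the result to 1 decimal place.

Log law: V(z) ∝ ln(z/z₀), so V₂/V₁ = ln(z₂/z₀) / ln(z₁/z₀).
ln(79.0/1.1) = 4.2741, ln(20.0/1.1) = 2.9004
V₂ = 16.2 × 4.2741/2.9004 = 16.2 × 1.4736 = 23.8727 m/s

23.9 m/s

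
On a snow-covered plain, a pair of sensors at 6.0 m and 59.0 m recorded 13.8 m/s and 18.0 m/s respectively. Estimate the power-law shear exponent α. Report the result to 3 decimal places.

α ≈ 0.116

Power law: V₂/V₁ = (z₂/z₁)^α ⇒ α = ln(V₂/V₁) / ln(z₂/z₁)
α = ln(18.0/13.8) / ln(59.0/6.0) = ln(1.3043) / ln(9.8333)
  = 0.26570 / 2.28578 = 0.11624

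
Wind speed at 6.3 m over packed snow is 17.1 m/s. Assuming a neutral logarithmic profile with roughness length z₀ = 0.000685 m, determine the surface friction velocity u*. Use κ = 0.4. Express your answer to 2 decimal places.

Log law: V(z) = (u*/κ) · ln(z/z₀) ⇒ u* = κ · V / ln(z/z₀)
u* = 0.4 × 17.1 / ln(6.3/0.000685) = 0.4 × 17.1 / 9.1266
   = 6.8400 / 9.1266 = 0.7495 m/s

u* ≈ 0.75 m/s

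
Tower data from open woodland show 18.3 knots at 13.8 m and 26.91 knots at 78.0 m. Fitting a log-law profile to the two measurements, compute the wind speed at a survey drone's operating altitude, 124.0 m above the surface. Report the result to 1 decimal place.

29.2 knots

Log law: V ∝ ln(z/z₀). From the pair, with r = V₁/V₂ = 0.68004,
ln z₀ = (ln z₁ − r·ln z₂)/(1 − r) = (2.6247 − 0.68004×4.3567)/0.31996 = -1.0567 → z₀ = 0.3476 m
V₃ = V₁ · ln(z₃/z₀)/ln(z₁/z₀) = 18.3 × 5.8770/3.6813 = 29.2144 knots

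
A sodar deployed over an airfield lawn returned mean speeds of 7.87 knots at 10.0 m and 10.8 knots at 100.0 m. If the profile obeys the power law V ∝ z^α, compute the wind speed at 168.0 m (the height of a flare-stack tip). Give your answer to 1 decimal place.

First find α: α = ln(V₂/V₁)/ln(z₂/z₁) = ln(10.8/7.87)/ln(100.0/10.0) = 0.31649/2.30259 = 0.1374
Extrapolate from 100.0 m to 168.0 m: V₃ = 10.8 × (168.0/100.0)^0.1374 = 10.8 × 1.0739 = 11.5982 knots

11.6 knots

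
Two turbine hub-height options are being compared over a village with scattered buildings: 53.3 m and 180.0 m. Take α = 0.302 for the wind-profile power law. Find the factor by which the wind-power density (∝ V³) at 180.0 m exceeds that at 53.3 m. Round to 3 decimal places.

3.012

Speed ratio: V_B/V_A = (z_B/z_A)^α = (180.0/53.3)^0.302 = (3.3771)^0.302 = 1.44418
Power-density ratio: P_B/P_A = (V_B/V_A)³ = (1.44418)³ = 3.01205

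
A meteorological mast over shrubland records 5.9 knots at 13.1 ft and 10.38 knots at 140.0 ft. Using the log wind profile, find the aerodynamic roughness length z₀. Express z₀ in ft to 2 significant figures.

Log law: V(z) ∝ ln(z/z₀). With r = V₁/V₂ = 5.9/10.38 = 0.56840,
r · ln(z₂/z₀) = ln(z₁/z₀) ⇒ ln z₀ = (ln z₁ − r·ln z₂)/(1 − r)
ln z₀ = (2.57261 − 0.56840×4.94164) / 0.43160 = -0.5473
z₀ = exp(-0.5473) = 0.5785 ft

z₀ ≈ 0.58 ft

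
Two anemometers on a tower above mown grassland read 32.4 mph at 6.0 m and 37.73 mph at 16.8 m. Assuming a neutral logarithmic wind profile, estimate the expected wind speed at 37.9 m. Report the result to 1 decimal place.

Log law: V ∝ ln(z/z₀). From the pair, with r = V₁/V₂ = 0.85873,
ln z₀ = (ln z₁ − r·ln z₂)/(1 − r) = (1.7918 − 0.85873×2.8214)/0.14127 = -4.4671 → z₀ = 0.01148 m
V₃ = V₁ · ln(z₃/z₀)/ln(z₁/z₀) = 32.4 × 8.1020/6.2588 = 41.9416 mph

41.9 mph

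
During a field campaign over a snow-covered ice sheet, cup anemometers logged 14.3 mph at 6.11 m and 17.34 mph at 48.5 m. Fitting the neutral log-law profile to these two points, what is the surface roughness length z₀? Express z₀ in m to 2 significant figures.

z₀ ≈ 0.00036 m

Log law: V(z) ∝ ln(z/z₀). With r = V₁/V₂ = 14.3/17.34 = 0.82468,
r · ln(z₂/z₀) = ln(z₁/z₀) ⇒ ln z₀ = (ln z₁ − r·ln z₂)/(1 − r)
ln z₀ = (1.80993 − 0.82468×3.88156) / 0.17532 = -7.9349
z₀ = exp(-7.9349) = 0.0003580 m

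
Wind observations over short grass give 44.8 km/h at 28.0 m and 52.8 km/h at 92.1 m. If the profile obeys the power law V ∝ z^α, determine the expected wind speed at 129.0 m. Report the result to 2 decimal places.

First find α: α = ln(V₂/V₁)/ln(z₂/z₁) = ln(52.8/44.8)/ln(92.1/28.0) = 0.16430/1.19067 = 0.1380
Extrapolate from 92.1 m to 129.0 m: V₃ = 52.8 × (129.0/92.1)^0.1380 = 52.8 × 1.0476 = 55.3129 km/h

55.31 km/h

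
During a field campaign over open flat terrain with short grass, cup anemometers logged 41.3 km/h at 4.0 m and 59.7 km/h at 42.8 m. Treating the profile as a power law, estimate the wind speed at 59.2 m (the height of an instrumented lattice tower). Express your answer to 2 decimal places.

First find α: α = ln(V₂/V₁)/ln(z₂/z₁) = ln(59.7/41.3)/ln(42.8/4.0) = 0.36847/2.37024 = 0.1555
Extrapolate from 42.8 m to 59.2 m: V₃ = 59.7 × (59.2/42.8)^0.1555 = 59.7 × 1.0517 = 62.7877 km/h

62.79 km/h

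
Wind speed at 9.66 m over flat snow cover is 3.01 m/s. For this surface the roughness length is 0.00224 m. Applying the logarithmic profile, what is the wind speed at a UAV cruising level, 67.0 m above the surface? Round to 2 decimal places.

3.71 m/s

Log law: V(z) ∝ ln(z/z₀), so V₂/V₁ = ln(z₂/z₀) / ln(z₁/z₀).
ln(67.0/0.00224) = 10.3060, ln(9.66/0.00224) = 8.3693
V₂ = 3.01 × 10.3060/8.3693 = 3.01 × 1.2314 = 3.7065 m/s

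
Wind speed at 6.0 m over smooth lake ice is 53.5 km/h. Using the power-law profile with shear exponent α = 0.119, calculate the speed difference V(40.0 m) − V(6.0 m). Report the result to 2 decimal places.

13.55 km/h

Power law: V₂ = V₁ · (z₂/z₁)^α = 53.5 × (6.6667)^0.119 = 67.0500 km/h
ΔV = 67.0500 − 53.5 = 13.5500 km/h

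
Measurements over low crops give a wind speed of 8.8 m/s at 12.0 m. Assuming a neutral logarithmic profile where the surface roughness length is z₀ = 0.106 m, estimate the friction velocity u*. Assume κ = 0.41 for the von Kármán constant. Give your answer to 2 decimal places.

u* ≈ 0.76 m/s

Log law: V(z) = (u*/κ) · ln(z/z₀) ⇒ u* = κ · V / ln(z/z₀)
u* = 0.41 × 8.8 / ln(12.0/0.106) = 0.41 × 8.8 / 4.7292
   = 3.6080 / 4.7292 = 0.7629 m/s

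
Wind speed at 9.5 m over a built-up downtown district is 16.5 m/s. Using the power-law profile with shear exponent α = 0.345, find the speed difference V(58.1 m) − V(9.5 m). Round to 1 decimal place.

Power law: V₂ = V₁ · (z₂/z₁)^α = 16.5 × (6.1158)^0.345 = 30.8184 m/s
ΔV = 30.8184 − 16.5 = 14.3184 m/s

14.3 m/s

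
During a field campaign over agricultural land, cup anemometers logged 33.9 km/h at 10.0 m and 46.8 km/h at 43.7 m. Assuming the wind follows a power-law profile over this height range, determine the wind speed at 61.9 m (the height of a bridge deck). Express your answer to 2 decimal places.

First find α: α = ln(V₂/V₁)/ln(z₂/z₁) = ln(46.8/33.9)/ln(43.7/10.0) = 0.32247/1.47476 = 0.2187
Extrapolate from 43.7 m to 61.9 m: V₃ = 46.8 × (61.9/43.7)^0.2187 = 46.8 × 1.0791 = 50.5020 km/h

50.50 km/h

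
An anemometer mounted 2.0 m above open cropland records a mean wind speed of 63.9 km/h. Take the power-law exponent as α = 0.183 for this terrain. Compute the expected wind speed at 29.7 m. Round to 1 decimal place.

104.7 km/h

Power-law profile: V₂ = V₁ · (z₂/z₁)^α
V₂ = 63.9 × (29.7/2.0)^0.183 = 63.9 × (14.8500)^0.183
    = 63.9 × 1.6384 = 104.6952 km/h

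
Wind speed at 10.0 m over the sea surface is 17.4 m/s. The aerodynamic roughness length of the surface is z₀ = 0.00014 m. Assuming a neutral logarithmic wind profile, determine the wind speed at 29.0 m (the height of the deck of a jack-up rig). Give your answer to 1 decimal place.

19.1 m/s

Log law: V(z) ∝ ln(z/z₀), so V₂/V₁ = ln(z₂/z₀) / ln(z₁/z₀).
ln(29.0/0.00014) = 12.2412, ln(10.0/0.00014) = 11.1765
V₂ = 17.4 × 12.2412/11.1765 = 17.4 × 1.0953 = 19.0576 m/s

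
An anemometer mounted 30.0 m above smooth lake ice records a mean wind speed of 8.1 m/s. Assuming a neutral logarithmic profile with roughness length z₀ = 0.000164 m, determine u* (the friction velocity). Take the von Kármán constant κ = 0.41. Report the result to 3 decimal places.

Log law: V(z) = (u*/κ) · ln(z/z₀) ⇒ u* = κ · V / ln(z/z₀)
u* = 0.41 × 8.1 / ln(30.0/0.000164) = 0.41 × 8.1 / 12.1168
   = 3.3210 / 12.1168 = 0.2741 m/s

u* ≈ 0.274 m/s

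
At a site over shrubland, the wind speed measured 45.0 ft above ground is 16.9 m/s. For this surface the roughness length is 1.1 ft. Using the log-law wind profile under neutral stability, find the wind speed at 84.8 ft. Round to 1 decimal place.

Log law: V(z) ∝ ln(z/z₀), so V₂/V₁ = ln(z₂/z₀) / ln(z₁/z₀).
ln(84.8/1.1) = 4.3450, ln(45.0/1.1) = 3.7114
V₂ = 16.9 × 4.3450/3.7114 = 16.9 × 1.1707 = 19.7853 m/s

19.8 m/s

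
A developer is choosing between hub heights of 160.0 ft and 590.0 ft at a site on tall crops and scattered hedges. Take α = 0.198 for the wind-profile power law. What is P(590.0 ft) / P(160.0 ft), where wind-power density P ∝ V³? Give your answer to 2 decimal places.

Speed ratio: V_B/V_A = (z_B/z_A)^α = (590.0/160.0)^0.198 = (3.6875)^0.198 = 1.29483
Power-density ratio: P_B/P_A = (V_B/V_A)³ = (1.29483)³ = 2.17090

2.17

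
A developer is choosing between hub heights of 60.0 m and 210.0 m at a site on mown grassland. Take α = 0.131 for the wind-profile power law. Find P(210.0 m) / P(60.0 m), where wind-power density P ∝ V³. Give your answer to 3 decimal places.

1.636

Speed ratio: V_B/V_A = (z_B/z_A)^α = (210.0/60.0)^0.131 = (3.5000)^0.131 = 1.17835
Power-density ratio: P_B/P_A = (V_B/V_A)³ = (1.17835)³ = 1.63613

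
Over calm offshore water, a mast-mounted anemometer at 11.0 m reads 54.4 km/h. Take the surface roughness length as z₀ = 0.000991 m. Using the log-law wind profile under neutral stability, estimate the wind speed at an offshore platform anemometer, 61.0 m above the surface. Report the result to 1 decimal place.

Log law: V(z) ∝ ln(z/z₀), so V₂/V₁ = ln(z₂/z₀) / ln(z₁/z₀).
ln(61.0/0.000991) = 11.0277, ln(11.0/0.000991) = 9.3147
V₂ = 54.4 × 11.0277/9.3147 = 54.4 × 1.1839 = 64.4042 km/h

64.4 km/h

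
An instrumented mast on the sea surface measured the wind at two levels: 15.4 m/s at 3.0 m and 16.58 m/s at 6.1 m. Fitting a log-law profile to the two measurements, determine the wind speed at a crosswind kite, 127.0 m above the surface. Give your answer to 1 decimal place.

21.6 m/s

Log law: V ∝ ln(z/z₀). From the pair, with r = V₁/V₂ = 0.92883,
ln z₀ = (ln z₁ − r·ln z₂)/(1 − r) = (1.0986 − 0.92883×1.8083)/0.07117 = -8.1633 → z₀ = 0.0002849 m
V₃ = V₁ · ln(z₃/z₀)/ln(z₁/z₀) = 15.4 × 13.0075/9.2619 = 21.6279 m/s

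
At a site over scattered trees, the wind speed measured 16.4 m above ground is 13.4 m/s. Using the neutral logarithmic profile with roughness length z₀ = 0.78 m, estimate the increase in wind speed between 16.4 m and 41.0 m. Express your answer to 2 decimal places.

4.03 m/s

Log law: V₂ = V₁ · ln(z₂/z₀)/ln(z₁/z₀) = 13.4 × 3.9620/3.0457 = 17.4313 m/s
ΔV = 17.4313 − 13.4 = 4.0313 m/s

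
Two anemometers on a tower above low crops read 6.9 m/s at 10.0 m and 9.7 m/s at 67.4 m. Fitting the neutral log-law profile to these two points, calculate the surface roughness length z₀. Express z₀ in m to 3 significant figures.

z₀ ≈ 0.0908 m

Log law: V(z) ∝ ln(z/z₀). With r = V₁/V₂ = 6.9/9.7 = 0.71134,
r · ln(z₂/z₀) = ln(z₁/z₀) ⇒ ln z₀ = (ln z₁ − r·ln z₂)/(1 − r)
ln z₀ = (2.30259 − 0.71134×4.21065) / 0.28866 = -2.3994
z₀ = exp(-2.3994) = 0.09077 m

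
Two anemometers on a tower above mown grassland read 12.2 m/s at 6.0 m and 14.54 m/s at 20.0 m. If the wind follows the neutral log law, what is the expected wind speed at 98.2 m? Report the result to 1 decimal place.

17.6 m/s

Log law: V ∝ ln(z/z₀). From the pair, with r = V₁/V₂ = 0.83906,
ln z₀ = (ln z₁ − r·ln z₂)/(1 − r) = (1.7918 − 0.83906×2.9957)/0.16094 = -4.4854 → z₀ = 0.01127 m
V₃ = V₁ · ln(z₃/z₀)/ln(z₁/z₀) = 12.2 × 9.0724/6.2771 = 17.6327 m/s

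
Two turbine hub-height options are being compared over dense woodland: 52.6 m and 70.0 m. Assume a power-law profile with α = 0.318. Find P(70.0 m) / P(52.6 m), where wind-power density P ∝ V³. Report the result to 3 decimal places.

1.313

Speed ratio: V_B/V_A = (z_B/z_A)^α = (70.0/52.6)^0.318 = (1.3308)^0.318 = 1.09514
Power-density ratio: P_B/P_A = (V_B/V_A)³ = (1.09514)³ = 1.31342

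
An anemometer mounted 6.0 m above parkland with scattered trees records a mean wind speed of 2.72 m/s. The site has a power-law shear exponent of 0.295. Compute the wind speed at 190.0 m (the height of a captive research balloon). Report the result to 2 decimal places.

7.54 m/s

Power-law profile: V₂ = V₁ · (z₂/z₁)^α
V₂ = 2.72 × (190.0/6.0)^0.295 = 2.72 × (31.6667)^0.295
    = 2.72 × 2.7713 = 7.5378 m/s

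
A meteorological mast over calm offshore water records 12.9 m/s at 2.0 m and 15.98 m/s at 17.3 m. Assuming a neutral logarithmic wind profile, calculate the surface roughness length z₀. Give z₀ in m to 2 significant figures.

Log law: V(z) ∝ ln(z/z₀). With r = V₁/V₂ = 12.9/15.98 = 0.80726,
r · ln(z₂/z₀) = ln(z₁/z₀) ⇒ ln z₀ = (ln z₁ − r·ln z₂)/(1 − r)
ln z₀ = (0.69315 − 0.80726×2.85071) / 0.19274 = -8.3434
z₀ = exp(-8.3434) = 0.0002380 m

z₀ ≈ 0.00024 m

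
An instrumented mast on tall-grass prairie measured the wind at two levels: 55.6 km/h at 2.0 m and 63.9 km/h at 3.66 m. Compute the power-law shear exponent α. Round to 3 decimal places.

Power law: V₂/V₁ = (z₂/z₁)^α ⇒ α = ln(V₂/V₁) / ln(z₂/z₁)
α = ln(63.9/55.6) / ln(3.66/2.0) = ln(1.1493) / ln(1.8300)
  = 0.13914 / 0.60432 = 0.23024

α ≈ 0.230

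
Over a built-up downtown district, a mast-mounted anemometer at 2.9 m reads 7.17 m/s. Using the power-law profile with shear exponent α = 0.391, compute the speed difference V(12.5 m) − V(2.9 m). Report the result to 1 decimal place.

Power law: V₂ = V₁ · (z₂/z₁)^α = 7.17 × (4.3103)^0.391 = 12.6944 m/s
ΔV = 12.6944 − 7.17 = 5.5244 m/s

5.5 m/s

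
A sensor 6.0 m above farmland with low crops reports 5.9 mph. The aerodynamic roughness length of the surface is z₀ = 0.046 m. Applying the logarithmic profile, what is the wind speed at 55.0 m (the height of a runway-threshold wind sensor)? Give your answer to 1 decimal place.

8.6 mph

Log law: V(z) ∝ ln(z/z₀), so V₂/V₁ = ln(z₂/z₀) / ln(z₁/z₀).
ln(55.0/0.046) = 7.0864, ln(6.0/0.046) = 4.8709
V₂ = 5.9 × 7.0864/4.8709 = 5.9 × 1.4549 = 8.5837 mph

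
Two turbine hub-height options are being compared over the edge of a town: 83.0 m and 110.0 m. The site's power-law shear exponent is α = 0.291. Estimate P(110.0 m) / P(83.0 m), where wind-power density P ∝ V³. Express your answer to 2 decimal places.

Speed ratio: V_B/V_A = (z_B/z_A)^α = (110.0/83.0)^0.291 = (1.3253)^0.291 = 1.08541
Power-density ratio: P_B/P_A = (V_B/V_A)³ = (1.08541)³ = 1.27874

1.28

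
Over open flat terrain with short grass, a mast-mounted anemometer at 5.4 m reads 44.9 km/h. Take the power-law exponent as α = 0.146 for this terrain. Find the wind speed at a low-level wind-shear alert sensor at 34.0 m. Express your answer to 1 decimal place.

Power-law profile: V₂ = V₁ · (z₂/z₁)^α
V₂ = 44.9 × (34.0/5.4)^0.146 = 44.9 × (6.2963)^0.146
    = 44.9 × 1.3082 = 58.7371 km/h

58.7 km/h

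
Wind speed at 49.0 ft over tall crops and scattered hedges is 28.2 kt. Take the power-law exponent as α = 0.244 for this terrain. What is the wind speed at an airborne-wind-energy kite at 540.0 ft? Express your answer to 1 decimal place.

50.6 kt

Power-law profile: V₂ = V₁ · (z₂/z₁)^α
V₂ = 28.2 × (540.0/49.0)^0.244 = 28.2 × (11.0204)^0.244
    = 28.2 × 1.7960 = 50.6460 kt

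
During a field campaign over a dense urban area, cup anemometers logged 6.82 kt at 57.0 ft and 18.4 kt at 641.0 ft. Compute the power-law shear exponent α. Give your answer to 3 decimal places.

α ≈ 0.410

Power law: V₂/V₁ = (z₂/z₁)^α ⇒ α = ln(V₂/V₁) / ln(z₂/z₁)
α = ln(18.4/6.82) / ln(641.0/57.0) = ln(2.6979) / ln(11.2456)
  = 0.99249 / 2.41998 = 0.41012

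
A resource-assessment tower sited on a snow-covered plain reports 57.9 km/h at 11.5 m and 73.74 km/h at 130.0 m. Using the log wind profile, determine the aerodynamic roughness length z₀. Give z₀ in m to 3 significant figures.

z₀ ≈ 0.00162 m

Log law: V(z) ∝ ln(z/z₀). With r = V₁/V₂ = 57.9/73.74 = 0.78519,
r · ln(z₂/z₀) = ln(z₁/z₀) ⇒ ln z₀ = (ln z₁ − r·ln z₂)/(1 − r)
ln z₀ = (2.44235 − 0.78519×4.86753) / 0.21481 = -6.4224
z₀ = exp(-6.4224) = 0.001625 m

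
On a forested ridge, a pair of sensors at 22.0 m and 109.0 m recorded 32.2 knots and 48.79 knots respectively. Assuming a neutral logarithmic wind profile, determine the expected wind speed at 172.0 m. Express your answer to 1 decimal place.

Log law: V ∝ ln(z/z₀). From the pair, with r = V₁/V₂ = 0.65997,
ln z₀ = (ln z₁ − r·ln z₂)/(1 − r) = (3.0910 − 0.65997×4.6913)/0.34003 = -0.0150 → z₀ = 0.9851 m
V₃ = V₁ · ln(z₃/z₀)/ln(z₁/z₀) = 32.2 × 5.1625/3.1061 = 53.5188 knots

53.5 knots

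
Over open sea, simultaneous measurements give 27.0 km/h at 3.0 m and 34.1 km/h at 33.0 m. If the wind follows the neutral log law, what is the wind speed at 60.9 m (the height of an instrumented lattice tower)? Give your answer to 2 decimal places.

Log law: V ∝ ln(z/z₀). From the pair, with r = V₁/V₂ = 0.79179,
ln z₀ = (ln z₁ − r·ln z₂)/(1 − r) = (1.0986 − 0.79179×3.4965)/0.20821 = -8.0201 → z₀ = 0.0003288 m
V₃ = V₁ · ln(z₃/z₀)/ln(z₁/z₀) = 27.0 × 12.1294/9.1188 = 35.9142 km/h

35.91 km/h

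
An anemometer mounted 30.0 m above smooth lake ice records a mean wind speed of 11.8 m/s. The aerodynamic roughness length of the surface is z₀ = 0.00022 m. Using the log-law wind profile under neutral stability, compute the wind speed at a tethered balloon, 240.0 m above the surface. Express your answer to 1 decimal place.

13.9 m/s

Log law: V(z) ∝ ln(z/z₀), so V₂/V₁ = ln(z₂/z₀) / ln(z₁/z₀).
ln(240.0/0.00022) = 13.9025, ln(30.0/0.00022) = 11.8231
V₂ = 11.8 × 13.9025/11.8231 = 11.8 × 1.1759 = 13.8754 m/s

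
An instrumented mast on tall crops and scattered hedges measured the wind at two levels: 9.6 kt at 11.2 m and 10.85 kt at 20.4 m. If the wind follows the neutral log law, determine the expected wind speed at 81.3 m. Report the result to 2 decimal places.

13.73 kt

Log law: V ∝ ln(z/z₀). From the pair, with r = V₁/V₂ = 0.88479,
ln z₀ = (ln z₁ − r·ln z₂)/(1 − r) = (2.4159 − 0.88479×3.0155)/0.11521 = -2.1892 → z₀ = 0.1120 m
V₃ = V₁ · ln(z₃/z₀)/ln(z₁/z₀) = 9.6 × 6.5873/4.6051 = 13.7323 kt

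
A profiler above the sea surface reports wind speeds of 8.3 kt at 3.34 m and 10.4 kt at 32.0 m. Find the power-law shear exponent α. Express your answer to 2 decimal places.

Power law: V₂/V₁ = (z₂/z₁)^α ⇒ α = ln(V₂/V₁) / ln(z₂/z₁)
α = ln(10.4/8.3) / ln(32.0/3.34) = ln(1.2530) / ln(9.5808)
  = 0.22555 / 2.25977 = 0.09981

α ≈ 0.10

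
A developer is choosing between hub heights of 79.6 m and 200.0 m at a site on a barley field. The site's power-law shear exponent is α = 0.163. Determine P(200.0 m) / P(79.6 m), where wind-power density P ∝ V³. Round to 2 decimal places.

Speed ratio: V_B/V_A = (z_B/z_A)^α = (200.0/79.6)^0.163 = (2.5126)^0.163 = 1.16203
Power-density ratio: P_B/P_A = (V_B/V_A)³ = (1.16203)³ = 1.56912

1.57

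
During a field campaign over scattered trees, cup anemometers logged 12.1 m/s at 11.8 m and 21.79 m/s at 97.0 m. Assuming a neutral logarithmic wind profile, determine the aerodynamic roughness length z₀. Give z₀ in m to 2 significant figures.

Log law: V(z) ∝ ln(z/z₀). With r = V₁/V₂ = 12.1/21.79 = 0.55530,
r · ln(z₂/z₀) = ln(z₁/z₀) ⇒ ln z₀ = (ln z₁ − r·ln z₂)/(1 − r)
ln z₀ = (2.46810 − 0.55530×4.57471) / 0.44470 = -0.1624
z₀ = exp(-0.1624) = 0.8501 m

z₀ ≈ 0.85 m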